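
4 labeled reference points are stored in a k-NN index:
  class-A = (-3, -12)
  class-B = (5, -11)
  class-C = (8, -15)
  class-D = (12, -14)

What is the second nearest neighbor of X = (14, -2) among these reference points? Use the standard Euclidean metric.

class-B

Compare squared distances (the ordering matches that of the actual distances):
d²(X, class-A) = (14−(-3))² + (-2−(-12))² = 289 + 100 = 389
d²(X, class-B) = (14−5)² + (-2−(-11))² = 81 + 81 = 162
d²(X, class-C) = (14−8)² + (-2−(-15))² = 36 + 169 = 205
d²(X, class-D) = (14−12)² + (-2−(-14))² = 4 + 144 = 148
Sorted ascending: class-D, class-B, class-C, … — the second-nearest is class-B.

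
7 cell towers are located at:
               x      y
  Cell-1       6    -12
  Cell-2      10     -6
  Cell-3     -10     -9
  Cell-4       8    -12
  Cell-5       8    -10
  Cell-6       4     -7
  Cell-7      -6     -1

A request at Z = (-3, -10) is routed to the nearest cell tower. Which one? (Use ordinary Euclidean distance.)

Cell-3

Compare squared distances (the ordering matches that of the actual distances):
d²(Z, Cell-1) = (-3−6)² + (-10−(-12))² = 81 + 4 = 85
d²(Z, Cell-2) = (-3−10)² + (-10−(-6))² = 169 + 16 = 185
d²(Z, Cell-3) = (-3−(-10))² + (-10−(-9))² = 49 + 1 = 50
d²(Z, Cell-4) = (-3−8)² + (-10−(-12))² = 121 + 4 = 125
d²(Z, Cell-5) = (-3−8)² + (-10−(-10))² = 121 + 0 = 121
d²(Z, Cell-6) = (-3−4)² + (-10−(-7))² = 49 + 9 = 58
d²(Z, Cell-7) = (-3−(-6))² + (-10−(-1))² = 9 + 81 = 90
Minimum is at Cell-3.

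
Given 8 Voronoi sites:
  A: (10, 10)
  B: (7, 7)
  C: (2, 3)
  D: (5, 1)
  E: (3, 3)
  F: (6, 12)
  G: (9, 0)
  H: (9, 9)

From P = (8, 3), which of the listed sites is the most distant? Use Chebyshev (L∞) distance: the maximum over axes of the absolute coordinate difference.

F

d(P,A) = max(2, 7) = 7
d(P,B) = max(1, 4) = 4
d(P,C) = max(6, 0) = 6
d(P,D) = max(3, 2) = 3
d(P,E) = max(5, 0) = 5
d(P,F) = max(2, 9) = 9
d(P,G) = max(1, 3) = 3
d(P,H) = max(1, 6) = 6
The largest is to F.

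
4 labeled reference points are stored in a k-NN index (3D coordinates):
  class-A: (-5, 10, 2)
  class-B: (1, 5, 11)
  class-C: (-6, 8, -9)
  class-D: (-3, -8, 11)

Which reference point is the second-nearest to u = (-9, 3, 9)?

Compare squared distances (the ordering matches that of the actual distances):
d²(u, class-A) = (-9−(-5))² + (3−10)² + (9−2)² = 16 + 49 + 49 = 114
d²(u, class-B) = (-9−1)² + (3−5)² + (9−11)² = 100 + 4 + 4 = 108
d²(u, class-C) = (-9−(-6))² + (3−8)² + (9−(-9))² = 9 + 25 + 324 = 358
d²(u, class-D) = (-9−(-3))² + (3−(-8))² + (9−11)² = 36 + 121 + 4 = 161
Sorted ascending: class-B, class-A, class-D, … — the second-nearest is class-A.

class-A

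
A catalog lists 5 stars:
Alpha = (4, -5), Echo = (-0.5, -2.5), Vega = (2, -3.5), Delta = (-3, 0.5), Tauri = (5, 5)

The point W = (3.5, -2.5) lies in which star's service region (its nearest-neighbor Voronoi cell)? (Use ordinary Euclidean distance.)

Vega

Since √ is increasing, it suffices to compare squared distances:
d²(W, Alpha) = (3.5−4)² + (-2.5−(-5))² = 0.25 + 6.25 = 6.5
d²(W, Echo) = (3.5−(-0.5))² + (-2.5−(-2.5))² = 16 + 0 = 16
d²(W, Vega) = (3.5−2)² + (-2.5−(-3.5))² = 2.25 + 1 = 3.25
d²(W, Delta) = (3.5−(-3))² + (-2.5−0.5)² = 42.25 + 9 = 51.25
d²(W, Tauri) = (3.5−5)² + (-2.5−5)² = 2.25 + 56.25 = 58.5
Minimum is at Vega.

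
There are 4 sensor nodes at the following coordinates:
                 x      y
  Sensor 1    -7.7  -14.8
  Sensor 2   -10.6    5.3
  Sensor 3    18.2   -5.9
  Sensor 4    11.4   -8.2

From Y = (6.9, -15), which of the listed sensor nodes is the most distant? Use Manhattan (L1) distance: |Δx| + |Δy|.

d(Y, Sensor 1) = |6.9−(-7.7)| + |-15−(-14.8)| = 14.6 + 0.2 = 14.8
d(Y, Sensor 2) = |6.9−(-10.6)| + |-15−5.3| = 17.5 + 20.3 = 37.8
d(Y, Sensor 3) = |6.9−18.2| + |-15−(-5.9)| = 11.3 + 9.1 = 20.4
d(Y, Sensor 4) = |6.9−11.4| + |-15−(-8.2)| = 4.5 + 6.8 = 11.3
The largest is to Sensor 2.

Sensor 2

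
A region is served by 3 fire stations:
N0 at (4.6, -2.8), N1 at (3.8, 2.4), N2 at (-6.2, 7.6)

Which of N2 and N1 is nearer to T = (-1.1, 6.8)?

Compare squared distances:
|TN2|² = (-1.1−(-6.2))² + (6.8−7.6)² = 26.01 + 0.64 = 26.65
|TN1|² = (-1.1−3.8)² + (6.8−2.4)² = 24.01 + 19.36 = 43.37
26.65 < 43.37, so N2 is closer.

N2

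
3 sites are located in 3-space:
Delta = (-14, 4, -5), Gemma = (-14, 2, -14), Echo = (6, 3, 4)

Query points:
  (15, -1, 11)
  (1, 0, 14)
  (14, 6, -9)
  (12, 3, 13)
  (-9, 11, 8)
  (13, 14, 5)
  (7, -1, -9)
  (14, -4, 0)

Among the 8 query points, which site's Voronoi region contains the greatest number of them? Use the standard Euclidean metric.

Echo

(15, -1, 11) — d² to each: Delta:1122, Gemma:1475, Echo:146 → nearest is Echo
(1, 0, 14) — d² to each: Delta:602, Gemma:1013, Echo:134 → nearest is Echo
(14, 6, -9) — d² to each: Delta:804, Gemma:825, Echo:242 → nearest is Echo
(12, 3, 13) — d² to each: Delta:1001, Gemma:1406, Echo:117 → nearest is Echo
(-9, 11, 8) — d² to each: Delta:243, Gemma:590, Echo:305 → nearest is Delta
(13, 14, 5) — d² to each: Delta:929, Gemma:1234, Echo:171 → nearest is Echo
(7, -1, -9) — d² to each: Delta:482, Gemma:475, Echo:186 → nearest is Echo
(14, -4, 0) — d² to each: Delta:873, Gemma:1016, Echo:129 → nearest is Echo
Tally — Delta:1, Echo:7. Echo captures the most (7).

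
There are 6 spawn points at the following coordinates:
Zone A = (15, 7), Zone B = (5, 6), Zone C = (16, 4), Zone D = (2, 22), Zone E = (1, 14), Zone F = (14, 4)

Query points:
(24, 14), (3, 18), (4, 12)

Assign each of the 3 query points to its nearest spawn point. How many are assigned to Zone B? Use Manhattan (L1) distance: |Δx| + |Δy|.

(24, 14) — d to each: Zone A:16, Zone B:27, Zone C:18, Zone D:30, Zone E:23, Zone F:20 → nearest is Zone A
(3, 18) — d to each: Zone A:23, Zone B:14, Zone C:27, Zone D:5, Zone E:6, Zone F:25 → nearest is Zone D
(4, 12) — d to each: Zone A:16, Zone B:7, Zone C:20, Zone D:12, Zone E:5, Zone F:18 → nearest is Zone E
0 of the 3 points have Zone B as nearest.

0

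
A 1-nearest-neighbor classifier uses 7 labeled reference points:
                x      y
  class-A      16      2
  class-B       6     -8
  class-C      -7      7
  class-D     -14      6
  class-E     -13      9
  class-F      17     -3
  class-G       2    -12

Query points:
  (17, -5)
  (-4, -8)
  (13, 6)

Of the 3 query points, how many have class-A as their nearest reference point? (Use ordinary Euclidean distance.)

(17, -5) — d² to each: class-A:50, class-B:130, class-C:720, class-D:1082, class-E:1096, class-F:4, class-G:274 → nearest is class-F
(-4, -8) — d² to each: class-A:500, class-B:100, class-C:234, class-D:296, class-E:370, class-F:466, class-G:52 → nearest is class-G
(13, 6) — d² to each: class-A:25, class-B:245, class-C:401, class-D:729, class-E:685, class-F:97, class-G:445 → nearest is class-A
1 of the 3 points has class-A as nearest.

1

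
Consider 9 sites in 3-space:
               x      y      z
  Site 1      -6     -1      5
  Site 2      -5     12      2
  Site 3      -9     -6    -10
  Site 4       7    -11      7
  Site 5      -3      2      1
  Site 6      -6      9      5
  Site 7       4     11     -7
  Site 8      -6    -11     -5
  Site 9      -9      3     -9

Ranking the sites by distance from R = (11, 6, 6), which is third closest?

Since √ is increasing, it suffices to compare squared distances:
d²(R, Site 1) = (11−(-6))² + (6−(-1))² + (6−5)² = 289 + 49 + 1 = 339
d²(R, Site 2) = (11−(-5))² + (6−12)² + (6−2)² = 256 + 36 + 16 = 308
d²(R, Site 3) = (11−(-9))² + (6−(-6))² + (6−(-10))² = 400 + 144 + 256 = 800
d²(R, Site 4) = (11−7)² + (6−(-11))² + (6−7)² = 16 + 289 + 1 = 306
d²(R, Site 5) = (11−(-3))² + (6−2)² + (6−1)² = 196 + 16 + 25 = 237
d²(R, Site 6) = (11−(-6))² + (6−9)² + (6−5)² = 289 + 9 + 1 = 299
d²(R, Site 7) = (11−4)² + (6−11)² + (6−(-7))² = 49 + 25 + 169 = 243
d²(R, Site 8) = (11−(-6))² + (6−(-11))² + (6−(-5))² = 289 + 289 + 121 = 699
d²(R, Site 9) = (11−(-9))² + (6−3)² + (6−(-9))² = 400 + 9 + 225 = 634
Sorted ascending: Site 5, Site 7, Site 6, Site 4, … — the third-nearest is Site 6.

Site 6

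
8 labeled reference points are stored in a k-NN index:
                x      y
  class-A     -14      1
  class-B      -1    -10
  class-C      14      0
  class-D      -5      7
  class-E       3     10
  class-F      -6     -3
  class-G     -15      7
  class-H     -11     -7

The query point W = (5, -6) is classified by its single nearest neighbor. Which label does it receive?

Since √ is increasing, it suffices to compare squared distances:
d²(W, class-A) = 361 + 49 = 410
d²(W, class-B) = 36 + 16 = 52
d²(W, class-C) = 81 + 36 = 117
d²(W, class-D) = 100 + 169 = 269
d²(W, class-E) = 4 + 256 = 260
d²(W, class-F) = 121 + 9 = 130
d²(W, class-G) = 400 + 169 = 569
d²(W, class-H) = 256 + 1 = 257
Minimum is at class-B.

class-B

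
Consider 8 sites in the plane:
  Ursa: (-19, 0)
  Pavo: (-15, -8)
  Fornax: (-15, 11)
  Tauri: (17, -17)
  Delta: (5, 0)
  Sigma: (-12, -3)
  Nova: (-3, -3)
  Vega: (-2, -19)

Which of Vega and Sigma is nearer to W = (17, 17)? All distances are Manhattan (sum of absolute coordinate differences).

Sigma

d(W, Vega) = |17−(-2)| + |17−(-19)| = 19 + 36 = 55
d(W, Sigma) = |17−(-12)| + |17−(-3)| = 29 + 20 = 49
55 > 49, so Sigma is closer.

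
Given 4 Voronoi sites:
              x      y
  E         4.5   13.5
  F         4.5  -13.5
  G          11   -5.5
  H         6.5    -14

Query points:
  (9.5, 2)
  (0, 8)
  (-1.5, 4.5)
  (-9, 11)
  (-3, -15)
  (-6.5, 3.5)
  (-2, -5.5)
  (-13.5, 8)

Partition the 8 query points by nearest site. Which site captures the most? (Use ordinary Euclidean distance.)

E

(9.5, 2) — d² to each: E:157.25, F:265.25, G:58.5, H:265 → nearest is G
(0, 8) — d² to each: E:50.5, F:482.5, G:303.25, H:526.25 → nearest is E
(-1.5, 4.5) — d² to each: E:117, F:360, G:256.25, H:406.25 → nearest is E
(-9, 11) — d² to each: E:188.5, F:782.5, G:672.25, H:865.25 → nearest is E
(-3, -15) — d² to each: E:868.5, F:58.5, G:286.25, H:91.25 → nearest is F
(-6.5, 3.5) — d² to each: E:221, F:410, G:387.25, H:475.25 → nearest is E
(-2, -5.5) — d² to each: E:403.25, F:106.25, G:169, H:144.5 → nearest is F
(-13.5, 8) — d² to each: E:354.25, F:786.25, G:782.5, H:884 → nearest is E
Tally — E:5, F:2, G:1. E captures the most (5).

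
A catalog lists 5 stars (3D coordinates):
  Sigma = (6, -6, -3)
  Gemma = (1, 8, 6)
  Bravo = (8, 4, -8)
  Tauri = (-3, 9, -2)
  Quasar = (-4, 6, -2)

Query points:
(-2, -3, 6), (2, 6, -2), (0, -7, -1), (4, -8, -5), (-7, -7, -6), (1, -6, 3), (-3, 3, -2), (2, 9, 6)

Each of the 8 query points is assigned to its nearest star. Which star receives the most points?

Sigma

(-2, -3, 6) — d² to each: Sigma:154, Gemma:130, Bravo:345, Tauri:209, Quasar:149 → nearest is Gemma
(2, 6, -2) — d² to each: Sigma:161, Gemma:69, Bravo:76, Tauri:34, Quasar:36 → nearest is Tauri
(0, -7, -1) — d² to each: Sigma:41, Gemma:275, Bravo:234, Tauri:266, Quasar:186 → nearest is Sigma
(4, -8, -5) — d² to each: Sigma:12, Gemma:386, Bravo:169, Tauri:347, Quasar:269 → nearest is Sigma
(-7, -7, -6) — d² to each: Sigma:179, Gemma:433, Bravo:350, Tauri:288, Quasar:194 → nearest is Sigma
(1, -6, 3) — d² to each: Sigma:61, Gemma:205, Bravo:270, Tauri:266, Quasar:194 → nearest is Sigma
(-3, 3, -2) — d² to each: Sigma:163, Gemma:105, Bravo:158, Tauri:36, Quasar:10 → nearest is Quasar
(2, 9, 6) — d² to each: Sigma:322, Gemma:2, Bravo:257, Tauri:89, Quasar:109 → nearest is Gemma
Tally — Sigma:4, Gemma:2, Tauri:1, Quasar:1. Sigma captures the most (4).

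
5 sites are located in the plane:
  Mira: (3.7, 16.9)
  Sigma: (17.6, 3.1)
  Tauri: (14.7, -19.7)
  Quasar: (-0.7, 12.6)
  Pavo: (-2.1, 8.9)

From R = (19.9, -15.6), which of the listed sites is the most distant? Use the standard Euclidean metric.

Squared Euclidean distances:
d²(R, Mira) = 262.44 + 1056.25 = 1318.69
d²(R, Sigma) = 5.29 + 349.69 = 354.98
d²(R, Tauri) = 27.04 + 16.81 = 43.85
d²(R, Quasar) = 424.36 + 795.24 = 1219.6
d²(R, Pavo) = 484 + 600.25 = 1084.25
The largest is to Mira.

Mira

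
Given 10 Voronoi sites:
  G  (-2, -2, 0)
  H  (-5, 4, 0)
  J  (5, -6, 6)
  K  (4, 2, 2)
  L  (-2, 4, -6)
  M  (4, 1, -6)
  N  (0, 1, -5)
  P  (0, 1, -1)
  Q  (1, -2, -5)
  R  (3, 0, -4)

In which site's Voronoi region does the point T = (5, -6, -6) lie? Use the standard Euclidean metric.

Q

Since √ is increasing, it suffices to compare squared distances:
|TG|² = (5−(-2))² + (-6−(-2))² + (-6−0)² = 49 + 16 + 36 = 101
|TH|² = (5−(-5))² + (-6−4)² + (-6−0)² = 100 + 100 + 36 = 236
|TJ|² = (5−5)² + (-6−(-6))² + (-6−6)² = 0 + 0 + 144 = 144
|TK|² = (5−4)² + (-6−2)² + (-6−2)² = 1 + 64 + 64 = 129
|TL|² = (5−(-2))² + (-6−4)² + (-6−(-6))² = 49 + 100 + 0 = 149
|TM|² = (5−4)² + (-6−1)² + (-6−(-6))² = 1 + 49 + 0 = 50
|TN|² = (5−0)² + (-6−1)² + (-6−(-5))² = 25 + 49 + 1 = 75
|TP|² = (5−0)² + (-6−1)² + (-6−(-1))² = 25 + 49 + 25 = 99
|TQ|² = (5−1)² + (-6−(-2))² + (-6−(-5))² = 16 + 16 + 1 = 33
|TR|² = (5−3)² + (-6−0)² + (-6−(-4))² = 4 + 36 + 4 = 44
Q is nearest.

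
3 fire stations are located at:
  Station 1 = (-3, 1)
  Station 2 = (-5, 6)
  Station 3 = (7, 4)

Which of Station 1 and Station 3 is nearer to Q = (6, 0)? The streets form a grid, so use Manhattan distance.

Station 3

d(Q, Station 1) = |6−(-3)| + |0−1| = 9 + 1 = 10
d(Q, Station 3) = |6−7| + |0−4| = 1 + 4 = 5
10 > 5, so Station 3 is closer.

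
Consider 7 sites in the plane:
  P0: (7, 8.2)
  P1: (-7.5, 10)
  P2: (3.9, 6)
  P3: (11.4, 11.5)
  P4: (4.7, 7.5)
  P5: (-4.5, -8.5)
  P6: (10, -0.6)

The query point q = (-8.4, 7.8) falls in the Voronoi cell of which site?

Since √ is increasing, it suffices to compare squared distances:
|qP0|² = (-8.4−7)² + (7.8−8.2)² = 237.16 + 0.16 = 237.32
|qP1|² = (-8.4−(-7.5))² + (7.8−10)² = 0.81 + 4.84 = 5.65
|qP2|² = (-8.4−3.9)² + (7.8−6)² = 151.29 + 3.24 = 154.53
|qP3|² = (-8.4−11.4)² + (7.8−11.5)² = 392.04 + 13.69 = 405.73
|qP4|² = (-8.4−4.7)² + (7.8−7.5)² = 171.61 + 0.09 = 171.7
|qP5|² = (-8.4−(-4.5))² + (7.8−(-8.5))² = 15.21 + 265.69 = 280.9
|qP6|² = (-8.4−10)² + (7.8−(-0.6))² = 338.56 + 70.56 = 409.12
P1 is nearest.

P1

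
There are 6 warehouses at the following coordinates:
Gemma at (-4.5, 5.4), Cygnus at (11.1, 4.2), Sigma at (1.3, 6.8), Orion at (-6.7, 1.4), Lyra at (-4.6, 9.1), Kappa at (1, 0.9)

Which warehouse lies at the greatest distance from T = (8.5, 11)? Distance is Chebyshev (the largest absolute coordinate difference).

Orion

d(T, Gemma) = max(13, 5.6) = 13
d(T, Cygnus) = max(2.6, 6.8) = 6.8
d(T, Sigma) = max(7.2, 4.2) = 7.2
d(T, Orion) = max(15.2, 9.6) = 15.2
d(T, Lyra) = max(13.1, 1.9) = 13.1
d(T, Kappa) = max(7.5, 10.1) = 10.1
The largest is to Orion.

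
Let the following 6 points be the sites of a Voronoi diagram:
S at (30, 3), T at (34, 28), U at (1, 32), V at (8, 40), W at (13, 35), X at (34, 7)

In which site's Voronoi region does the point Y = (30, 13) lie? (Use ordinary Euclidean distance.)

X

Compare squared distances (the ordering matches that of the actual distances):
|YS|² = (30−30)² + (13−3)² = 0 + 100 = 100
|YT|² = (30−34)² + (13−28)² = 16 + 225 = 241
|YU|² = (30−1)² + (13−32)² = 841 + 361 = 1202
|YV|² = (30−8)² + (13−40)² = 484 + 729 = 1213
|YW|² = (30−13)² + (13−35)² = 289 + 484 = 773
|YX|² = (30−34)² + (13−7)² = 16 + 36 = 52
X is nearest.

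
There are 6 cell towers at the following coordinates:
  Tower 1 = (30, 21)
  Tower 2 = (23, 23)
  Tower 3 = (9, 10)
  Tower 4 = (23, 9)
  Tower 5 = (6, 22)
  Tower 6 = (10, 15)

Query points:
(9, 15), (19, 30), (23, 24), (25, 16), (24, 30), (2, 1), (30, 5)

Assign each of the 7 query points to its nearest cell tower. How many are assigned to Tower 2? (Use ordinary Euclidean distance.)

3

(9, 15) — d² to each: Tower 1:477, Tower 2:260, Tower 3:25, Tower 4:232, Tower 5:58, Tower 6:1 → nearest is Tower 6
(19, 30) — d² to each: Tower 1:202, Tower 2:65, Tower 3:500, Tower 4:457, Tower 5:233, Tower 6:306 → nearest is Tower 2
(23, 24) — d² to each: Tower 1:58, Tower 2:1, Tower 3:392, Tower 4:225, Tower 5:293, Tower 6:250 → nearest is Tower 2
(25, 16) — d² to each: Tower 1:50, Tower 2:53, Tower 3:292, Tower 4:53, Tower 5:397, Tower 6:226 → nearest is Tower 1
(24, 30) — d² to each: Tower 1:117, Tower 2:50, Tower 3:625, Tower 4:442, Tower 5:388, Tower 6:421 → nearest is Tower 2
(2, 1) — d² to each: Tower 1:1184, Tower 2:925, Tower 3:130, Tower 4:505, Tower 5:457, Tower 6:260 → nearest is Tower 3
(30, 5) — d² to each: Tower 1:256, Tower 2:373, Tower 3:466, Tower 4:65, Tower 5:865, Tower 6:500 → nearest is Tower 4
3 of the 7 points have Tower 2 as nearest.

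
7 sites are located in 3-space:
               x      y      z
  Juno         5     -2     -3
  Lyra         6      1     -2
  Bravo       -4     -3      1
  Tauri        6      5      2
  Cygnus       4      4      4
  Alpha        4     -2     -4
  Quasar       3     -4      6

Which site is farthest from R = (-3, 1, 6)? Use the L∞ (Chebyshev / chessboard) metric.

Alpha

d(R, Juno) = max(8, 3, 9) = 9
d(R, Lyra) = max(9, 0, 8) = 9
d(R, Bravo) = max(1, 4, 5) = 5
d(R, Tauri) = max(9, 4, 4) = 9
d(R, Cygnus) = max(7, 3, 2) = 7
d(R, Alpha) = max(7, 3, 10) = 10
d(R, Quasar) = max(6, 5, 0) = 6
The largest is to Alpha.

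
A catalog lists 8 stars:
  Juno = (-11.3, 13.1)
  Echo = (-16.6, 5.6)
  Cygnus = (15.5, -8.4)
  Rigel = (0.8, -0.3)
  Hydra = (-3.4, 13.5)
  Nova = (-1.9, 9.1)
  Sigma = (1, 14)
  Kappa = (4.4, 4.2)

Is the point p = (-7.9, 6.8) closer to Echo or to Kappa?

Echo

Compare squared distances:
d²(p, Echo) = (-7.9−(-16.6))² + (6.8−5.6)² = 75.69 + 1.44 = 77.13
d²(p, Kappa) = (-7.9−4.4)² + (6.8−4.2)² = 151.29 + 6.76 = 158.05
77.13 < 158.05, so Echo is closer.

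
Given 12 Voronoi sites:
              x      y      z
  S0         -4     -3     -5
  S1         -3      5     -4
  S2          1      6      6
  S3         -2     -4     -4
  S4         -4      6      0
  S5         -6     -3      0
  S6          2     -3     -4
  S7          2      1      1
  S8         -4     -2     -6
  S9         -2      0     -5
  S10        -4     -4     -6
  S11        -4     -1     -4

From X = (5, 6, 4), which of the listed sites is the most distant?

Squared Euclidean distances:
|XS0|² = 81 + 81 + 81 = 243
|XS1|² = 64 + 1 + 64 = 129
|XS2|² = 16 + 0 + 4 = 20
|XS3|² = 49 + 100 + 64 = 213
|XS4|² = 81 + 0 + 16 = 97
|XS5|² = 121 + 81 + 16 = 218
|XS6|² = 9 + 81 + 64 = 154
|XS7|² = 9 + 25 + 9 = 43
|XS8|² = 81 + 64 + 100 = 245
|XS9|² = 49 + 36 + 81 = 166
d²(X, S10) = 81 + 100 + 100 = 281
d²(X, S11) = 81 + 49 + 64 = 194
The largest is to S10.

S10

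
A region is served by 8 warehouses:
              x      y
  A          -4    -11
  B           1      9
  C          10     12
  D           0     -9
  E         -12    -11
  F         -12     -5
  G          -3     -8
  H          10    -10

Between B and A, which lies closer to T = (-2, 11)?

Compare squared distances:
|TB|² = (-2−1)² + (11−9)² = 9 + 4 = 13
|TA|² = (-2−(-4))² + (11−(-11))² = 4 + 484 = 488
13 < 488, so B is closer.

B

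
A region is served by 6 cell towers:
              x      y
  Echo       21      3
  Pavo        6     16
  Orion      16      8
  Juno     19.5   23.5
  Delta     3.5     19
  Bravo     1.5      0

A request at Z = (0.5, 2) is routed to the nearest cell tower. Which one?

Squared Euclidean distances:
d²(Z, Echo) = 420.25 + 1 = 421.25
d²(Z, Pavo) = 30.25 + 196 = 226.25
d²(Z, Orion) = 240.25 + 36 = 276.25
d²(Z, Juno) = 361 + 462.25 = 823.25
d²(Z, Delta) = 9 + 289 = 298
d²(Z, Bravo) = 1 + 4 = 5
Bravo is nearest.

Bravo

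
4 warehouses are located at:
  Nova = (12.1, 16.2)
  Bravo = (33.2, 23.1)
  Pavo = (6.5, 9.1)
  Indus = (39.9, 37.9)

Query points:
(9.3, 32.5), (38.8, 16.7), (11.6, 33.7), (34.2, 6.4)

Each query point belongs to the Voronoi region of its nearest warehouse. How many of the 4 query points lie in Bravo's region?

(9.3, 32.5) — d² to each: Nova:273.53, Bravo:659.57, Pavo:555.4, Indus:965.52 → nearest is Nova
(38.8, 16.7) — d² to each: Nova:713.14, Bravo:72.32, Pavo:1101.05, Indus:450.65 → nearest is Bravo
(11.6, 33.7) — d² to each: Nova:306.5, Bravo:578.92, Pavo:631.17, Indus:818.53 → nearest is Nova
(34.2, 6.4) — d² to each: Nova:584.45, Bravo:279.89, Pavo:774.58, Indus:1024.74 → nearest is Bravo
2 of the 4 points have Bravo as nearest.

2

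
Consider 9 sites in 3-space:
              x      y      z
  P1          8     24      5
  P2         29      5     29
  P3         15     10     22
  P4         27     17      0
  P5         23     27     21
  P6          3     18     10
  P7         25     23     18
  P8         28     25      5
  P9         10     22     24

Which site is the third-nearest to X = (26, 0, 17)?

P7

Squared Euclidean distances:
|XP1|² = 324 + 576 + 144 = 1044
|XP2|² = 9 + 25 + 144 = 178
|XP3|² = 121 + 100 + 25 = 246
|XP4|² = 1 + 289 + 289 = 579
|XP5|² = 9 + 729 + 16 = 754
|XP6|² = 529 + 324 + 49 = 902
|XP7|² = 1 + 529 + 1 = 531
|XP8|² = 4 + 625 + 144 = 773
|XP9|² = 256 + 484 + 49 = 789
Sorted ascending: P2, P3, P7, P4, … — the third-nearest is P7.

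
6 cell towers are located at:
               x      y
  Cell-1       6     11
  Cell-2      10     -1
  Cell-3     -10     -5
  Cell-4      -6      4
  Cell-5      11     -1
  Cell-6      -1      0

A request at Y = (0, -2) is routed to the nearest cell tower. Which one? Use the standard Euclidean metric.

Cell-6

Compare squared distances (the ordering matches that of the actual distances):
d²(Y, Cell-1) = (0−6)² + (-2−11)² = 36 + 169 = 205
d²(Y, Cell-2) = (0−10)² + (-2−(-1))² = 100 + 1 = 101
d²(Y, Cell-3) = (0−(-10))² + (-2−(-5))² = 100 + 9 = 109
d²(Y, Cell-4) = (0−(-6))² + (-2−4)² = 36 + 36 = 72
d²(Y, Cell-5) = (0−11)² + (-2−(-1))² = 121 + 1 = 122
d²(Y, Cell-6) = (0−(-1))² + (-2−0)² = 1 + 4 = 5
The smallest is to Cell-6, so Y lies in the Voronoi region of Cell-6.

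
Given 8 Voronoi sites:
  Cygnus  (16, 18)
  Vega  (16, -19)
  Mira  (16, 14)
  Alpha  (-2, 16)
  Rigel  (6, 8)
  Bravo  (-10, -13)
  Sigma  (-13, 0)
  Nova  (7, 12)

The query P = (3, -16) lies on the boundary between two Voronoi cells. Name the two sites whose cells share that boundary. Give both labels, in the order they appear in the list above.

Squared distances from P to each site:
d²(P, Cygnus) = (3−16)² + (-16−18)² = 169 + 1156 = 1325
d²(P, Vega) = (3−16)² + (-16−(-19))² = 169 + 9 = 178
d²(P, Mira) = (3−16)² + (-16−14)² = 169 + 900 = 1069
d²(P, Alpha) = (3−(-2))² + (-16−16)² = 25 + 1024 = 1049
d²(P, Rigel) = (3−6)² + (-16−8)² = 9 + 576 = 585
d²(P, Bravo) = (3−(-10))² + (-16−(-13))² = 169 + 9 = 178
d²(P, Sigma) = (3−(-13))² + (-16−0)² = 256 + 256 = 512
d²(P, Nova) = (3−7)² + (-16−12)² = 16 + 784 = 800
P is equidistant from Vega and Bravo (both at squared distance 178), and every other site is strictly farther — so P lies on the Vega–Bravo Voronoi edge.

Vega and Bravo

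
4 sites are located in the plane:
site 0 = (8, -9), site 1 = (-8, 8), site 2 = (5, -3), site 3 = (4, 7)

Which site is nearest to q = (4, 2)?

Compare squared distances (the ordering matches that of the actual distances):
d²(q, site 0) = 16 + 121 = 137
d²(q, site 1) = 144 + 36 = 180
d²(q, site 2) = 1 + 25 = 26
d²(q, site 3) = 0 + 25 = 25
The smallest is to site 3, so q lies in the Voronoi region of site 3.

site 3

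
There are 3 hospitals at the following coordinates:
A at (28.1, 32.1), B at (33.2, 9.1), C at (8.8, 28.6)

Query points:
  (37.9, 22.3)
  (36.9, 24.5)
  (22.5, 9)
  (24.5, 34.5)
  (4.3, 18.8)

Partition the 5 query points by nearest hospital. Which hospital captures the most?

(37.9, 22.3) — d² to each: A:192.08, B:196.33, C:886.5 → nearest is A
(36.9, 24.5) — d² to each: A:135.2, B:250.85, C:806.42 → nearest is A
(22.5, 9) — d² to each: A:564.97, B:114.5, C:571.85 → nearest is B
(24.5, 34.5) — d² to each: A:18.72, B:720.85, C:281.3 → nearest is A
(4.3, 18.8) — d² to each: A:743.33, B:929.3, C:116.29 → nearest is C
Tally — A:3, B:1, C:1. A captures the most (3).

A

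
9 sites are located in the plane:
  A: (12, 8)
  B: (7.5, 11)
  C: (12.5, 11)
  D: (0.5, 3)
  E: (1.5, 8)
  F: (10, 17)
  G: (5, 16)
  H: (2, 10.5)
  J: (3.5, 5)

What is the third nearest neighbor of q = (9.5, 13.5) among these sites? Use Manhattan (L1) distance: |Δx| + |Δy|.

d(q,A) = |9.5−12| + |13.5−8| = 2.5 + 5.5 = 8
d(q,B) = |9.5−7.5| + |13.5−11| = 2 + 2.5 = 4.5
d(q,C) = |9.5−12.5| + |13.5−11| = 3 + 2.5 = 5.5
d(q,D) = |9.5−0.5| + |13.5−3| = 9 + 10.5 = 19.5
d(q,E) = |9.5−1.5| + |13.5−8| = 8 + 5.5 = 13.5
d(q,F) = |9.5−10| + |13.5−17| = 0.5 + 3.5 = 4
d(q,G) = |9.5−5| + |13.5−16| = 4.5 + 2.5 = 7
d(q,H) = |9.5−2| + |13.5−10.5| = 7.5 + 3 = 10.5
d(q,J) = |9.5−3.5| + |13.5−5| = 6 + 8.5 = 14.5
Sorted ascending: F, B, C, G, … — the third-nearest is C.

C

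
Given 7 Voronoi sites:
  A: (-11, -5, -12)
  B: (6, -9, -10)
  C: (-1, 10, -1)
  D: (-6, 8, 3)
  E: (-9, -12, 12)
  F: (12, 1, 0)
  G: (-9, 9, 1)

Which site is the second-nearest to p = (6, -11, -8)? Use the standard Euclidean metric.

Squared Euclidean distances:
|pA|² = (6−(-11))² + (-11−(-5))² + (-8−(-12))² = 289 + 36 + 16 = 341
|pB|² = (6−6)² + (-11−(-9))² + (-8−(-10))² = 0 + 4 + 4 = 8
|pC|² = (6−(-1))² + (-11−10)² + (-8−(-1))² = 49 + 441 + 49 = 539
|pD|² = (6−(-6))² + (-11−8)² + (-8−3)² = 144 + 361 + 121 = 626
|pE|² = (6−(-9))² + (-11−(-12))² + (-8−12)² = 225 + 1 + 400 = 626
|pF|² = (6−12)² + (-11−1)² + (-8−0)² = 36 + 144 + 64 = 244
|pG|² = (6−(-9))² + (-11−9)² + (-8−1)² = 225 + 400 + 81 = 706
Sorted ascending: B, F, A, … — the second-nearest is F.

F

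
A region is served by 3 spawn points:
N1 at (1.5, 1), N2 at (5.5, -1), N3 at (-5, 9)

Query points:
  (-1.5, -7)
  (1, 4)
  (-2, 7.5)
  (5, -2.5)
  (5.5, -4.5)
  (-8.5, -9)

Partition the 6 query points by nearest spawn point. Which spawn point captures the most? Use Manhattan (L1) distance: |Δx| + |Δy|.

N1

(-1.5, -7) — d to each: N1:11, N2:13, N3:19.5 → nearest is N1
(1, 4) — d to each: N1:3.5, N2:9.5, N3:11 → nearest is N1
(-2, 7.5) — d to each: N1:10, N2:16, N3:4.5 → nearest is N3
(5, -2.5) — d to each: N1:7, N2:2, N3:21.5 → nearest is N2
(5.5, -4.5) — d to each: N1:9.5, N2:3.5, N3:24 → nearest is N2
(-8.5, -9) — d to each: N1:20, N2:22, N3:21.5 → nearest is N1
Tally — N1:3, N2:2, N3:1. N1 captures the most (3).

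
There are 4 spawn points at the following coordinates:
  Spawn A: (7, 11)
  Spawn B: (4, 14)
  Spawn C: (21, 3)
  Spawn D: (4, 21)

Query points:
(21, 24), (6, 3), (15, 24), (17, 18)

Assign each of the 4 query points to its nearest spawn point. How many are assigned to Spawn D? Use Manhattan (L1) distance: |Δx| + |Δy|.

(21, 24) — d to each: Spawn A:27, Spawn B:27, Spawn C:21, Spawn D:20 → nearest is Spawn D
(6, 3) — d to each: Spawn A:9, Spawn B:13, Spawn C:15, Spawn D:20 → nearest is Spawn A
(15, 24) — d to each: Spawn A:21, Spawn B:21, Spawn C:27, Spawn D:14 → nearest is Spawn D
(17, 18) — d to each: Spawn A:17, Spawn B:17, Spawn C:19, Spawn D:16 → nearest is Spawn D
3 of the 4 points have Spawn D as nearest.

3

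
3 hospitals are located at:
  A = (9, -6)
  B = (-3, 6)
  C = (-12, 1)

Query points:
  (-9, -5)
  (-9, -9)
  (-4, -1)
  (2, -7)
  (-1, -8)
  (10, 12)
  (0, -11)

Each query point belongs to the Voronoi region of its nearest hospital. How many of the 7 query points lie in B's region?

(-9, -5) — d² to each: A:325, B:157, C:45 → nearest is C
(-9, -9) — d² to each: A:333, B:261, C:109 → nearest is C
(-4, -1) — d² to each: A:194, B:50, C:68 → nearest is B
(2, -7) — d² to each: A:50, B:194, C:260 → nearest is A
(-1, -8) — d² to each: A:104, B:200, C:202 → nearest is A
(10, 12) — d² to each: A:325, B:205, C:605 → nearest is B
(0, -11) — d² to each: A:106, B:298, C:288 → nearest is A
2 of the 7 points have B as nearest.

2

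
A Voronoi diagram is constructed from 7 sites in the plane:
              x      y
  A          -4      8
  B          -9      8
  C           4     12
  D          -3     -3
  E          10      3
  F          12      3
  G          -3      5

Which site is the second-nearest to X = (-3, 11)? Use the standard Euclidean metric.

G

Since √ is increasing, it suffices to compare squared distances:
|XA|² = (-3−(-4))² + (11−8)² = 1 + 9 = 10
|XB|² = (-3−(-9))² + (11−8)² = 36 + 9 = 45
|XC|² = (-3−4)² + (11−12)² = 49 + 1 = 50
|XD|² = (-3−(-3))² + (11−(-3))² = 0 + 196 = 196
|XE|² = (-3−10)² + (11−3)² = 169 + 64 = 233
|XF|² = (-3−12)² + (11−3)² = 225 + 64 = 289
|XG|² = (-3−(-3))² + (11−5)² = 0 + 36 = 36
Sorted ascending: A, G, B, … — the second-nearest is G.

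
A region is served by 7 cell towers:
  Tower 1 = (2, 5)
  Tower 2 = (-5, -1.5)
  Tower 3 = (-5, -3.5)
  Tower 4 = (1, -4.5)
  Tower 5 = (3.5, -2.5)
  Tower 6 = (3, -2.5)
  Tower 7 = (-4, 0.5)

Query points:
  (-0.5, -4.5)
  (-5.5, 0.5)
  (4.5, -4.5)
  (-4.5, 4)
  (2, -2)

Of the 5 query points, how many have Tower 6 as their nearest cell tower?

(-0.5, -4.5) — d² to each: Tower 1:96.5, Tower 2:29.25, Tower 3:21.25, Tower 4:2.25, Tower 5:20, Tower 6:16.25, Tower 7:37.25 → nearest is Tower 4
(-5.5, 0.5) — d² to each: Tower 1:76.5, Tower 2:4.25, Tower 3:16.25, Tower 4:67.25, Tower 5:90, Tower 6:81.25, Tower 7:2.25 → nearest is Tower 7
(4.5, -4.5) — d² to each: Tower 1:96.5, Tower 2:99.25, Tower 3:91.25, Tower 4:12.25, Tower 5:5, Tower 6:6.25, Tower 7:97.25 → nearest is Tower 5
(-4.5, 4) — d² to each: Tower 1:43.25, Tower 2:30.5, Tower 3:56.5, Tower 4:102.5, Tower 5:106.25, Tower 6:98.5, Tower 7:12.5 → nearest is Tower 7
(2, -2) — d² to each: Tower 1:49, Tower 2:49.25, Tower 3:51.25, Tower 4:7.25, Tower 5:2.5, Tower 6:1.25, Tower 7:42.25 → nearest is Tower 6
1 of the 5 points has Tower 6 as nearest.

1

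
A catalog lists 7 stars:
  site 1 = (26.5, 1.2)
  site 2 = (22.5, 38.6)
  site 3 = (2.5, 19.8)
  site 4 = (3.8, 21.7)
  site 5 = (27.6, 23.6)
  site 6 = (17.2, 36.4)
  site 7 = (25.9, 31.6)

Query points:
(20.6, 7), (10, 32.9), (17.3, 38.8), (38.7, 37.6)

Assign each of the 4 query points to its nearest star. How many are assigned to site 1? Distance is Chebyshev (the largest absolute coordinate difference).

1

(20.6, 7) — d to each: site 1:5.9, site 2:31.6, site 3:18.1, site 4:16.8, site 5:16.6, site 6:29.4, site 7:24.6 → nearest is site 1
(10, 32.9) — d to each: site 1:31.7, site 2:12.5, site 3:13.1, site 4:11.2, site 5:17.6, site 6:7.2, site 7:15.9 → nearest is site 6
(17.3, 38.8) — d to each: site 1:37.6, site 2:5.2, site 3:19, site 4:17.1, site 5:15.2, site 6:2.4, site 7:8.6 → nearest is site 6
(38.7, 37.6) — d to each: site 1:36.4, site 2:16.2, site 3:36.2, site 4:34.9, site 5:14, site 6:21.5, site 7:12.8 → nearest is site 7
1 of the 4 points has site 1 as nearest.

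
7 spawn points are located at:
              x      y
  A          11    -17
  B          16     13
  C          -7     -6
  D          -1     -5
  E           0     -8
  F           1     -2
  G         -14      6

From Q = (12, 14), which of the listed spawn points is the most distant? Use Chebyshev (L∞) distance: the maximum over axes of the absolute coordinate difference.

d(Q,A) = max(1, 31) = 31
d(Q,B) = max(4, 1) = 4
d(Q,C) = max(19, 20) = 20
d(Q,D) = max(13, 19) = 19
d(Q,E) = max(12, 22) = 22
d(Q,F) = max(11, 16) = 16
d(Q,G) = max(26, 8) = 26
The largest is to A.

A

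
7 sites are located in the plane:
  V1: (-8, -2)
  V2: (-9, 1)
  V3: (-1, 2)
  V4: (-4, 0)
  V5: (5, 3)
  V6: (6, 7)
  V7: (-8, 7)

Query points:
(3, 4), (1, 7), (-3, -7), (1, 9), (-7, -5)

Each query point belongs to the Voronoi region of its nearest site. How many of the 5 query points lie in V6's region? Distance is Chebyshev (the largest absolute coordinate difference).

1

(3, 4) — d to each: V1:11, V2:12, V3:4, V4:7, V5:2, V6:3, V7:11 → nearest is V5
(1, 7) — d to each: V1:9, V2:10, V3:5, V4:7, V5:4, V6:5, V7:9 → nearest is V5
(-3, -7) — d to each: V1:5, V2:8, V3:9, V4:7, V5:10, V6:14, V7:14 → nearest is V1
(1, 9) — d to each: V1:11, V2:10, V3:7, V4:9, V5:6, V6:5, V7:9 → nearest is V6
(-7, -5) — d to each: V1:3, V2:6, V3:7, V4:5, V5:12, V6:13, V7:12 → nearest is V1
1 of the 5 points has V6 as nearest.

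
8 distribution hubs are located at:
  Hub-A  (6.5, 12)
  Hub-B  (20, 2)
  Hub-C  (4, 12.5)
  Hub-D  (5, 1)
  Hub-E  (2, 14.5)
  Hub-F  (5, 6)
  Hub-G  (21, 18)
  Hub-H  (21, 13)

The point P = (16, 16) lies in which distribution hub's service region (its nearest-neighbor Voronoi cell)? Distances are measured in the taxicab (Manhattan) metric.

d(P, Hub-A) = 9.5 + 4 = 13.5
d(P, Hub-B) = 4 + 14 = 18
d(P, Hub-C) = 12 + 3.5 = 15.5
d(P, Hub-D) = 11 + 15 = 26
d(P, Hub-E) = 14 + 1.5 = 15.5
d(P, Hub-F) = 11 + 10 = 21
d(P, Hub-G) = 5 + 2 = 7
d(P, Hub-H) = 5 + 3 = 8
Hub-G is nearest.

Hub-G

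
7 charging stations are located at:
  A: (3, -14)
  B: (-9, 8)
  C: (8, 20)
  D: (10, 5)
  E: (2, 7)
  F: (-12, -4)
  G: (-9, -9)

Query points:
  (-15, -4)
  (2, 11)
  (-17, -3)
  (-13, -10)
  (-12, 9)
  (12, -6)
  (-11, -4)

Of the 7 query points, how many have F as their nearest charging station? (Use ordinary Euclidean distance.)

3

(-15, -4) — d² to each: A:424, B:180, C:1105, D:706, E:410, F:9, G:61 → nearest is F
(2, 11) — d² to each: A:626, B:130, C:117, D:100, E:16, F:421, G:521 → nearest is E
(-17, -3) — d² to each: A:521, B:185, C:1154, D:793, E:461, F:26, G:100 → nearest is F
(-13, -10) — d² to each: A:272, B:340, C:1341, D:754, E:514, F:37, G:17 → nearest is G
(-12, 9) — d² to each: A:754, B:10, C:521, D:500, E:200, F:169, G:333 → nearest is B
(12, -6) — d² to each: A:145, B:637, C:692, D:125, E:269, F:580, G:450 → nearest is D
(-11, -4) — d² to each: A:296, B:148, C:937, D:522, E:290, F:1, G:29 → nearest is F
3 of the 7 points have F as nearest.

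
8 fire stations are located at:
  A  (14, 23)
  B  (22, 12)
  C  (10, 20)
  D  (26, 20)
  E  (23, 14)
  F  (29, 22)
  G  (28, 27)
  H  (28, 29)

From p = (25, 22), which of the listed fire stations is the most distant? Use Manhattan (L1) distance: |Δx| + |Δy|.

C

d(p,A) = |25−14| + |22−23| = 11 + 1 = 12
d(p,B) = |25−22| + |22−12| = 3 + 10 = 13
d(p,C) = |25−10| + |22−20| = 15 + 2 = 17
d(p,D) = |25−26| + |22−20| = 1 + 2 = 3
d(p,E) = |25−23| + |22−14| = 2 + 8 = 10
d(p,F) = |25−29| + |22−22| = 4 + 0 = 4
d(p,G) = |25−28| + |22−27| = 3 + 5 = 8
d(p,H) = |25−28| + |22−29| = 3 + 7 = 10
The largest is to C.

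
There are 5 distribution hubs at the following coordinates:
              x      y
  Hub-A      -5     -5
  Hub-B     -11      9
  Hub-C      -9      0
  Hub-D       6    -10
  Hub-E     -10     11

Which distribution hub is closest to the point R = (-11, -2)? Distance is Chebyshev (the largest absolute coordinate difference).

d(R, Hub-A) = max(6, 3) = 6
d(R, Hub-B) = max(0, 11) = 11
d(R, Hub-C) = max(2, 2) = 2
d(R, Hub-D) = max(17, 8) = 17
d(R, Hub-E) = max(1, 13) = 13
Hub-C is nearest.

Hub-C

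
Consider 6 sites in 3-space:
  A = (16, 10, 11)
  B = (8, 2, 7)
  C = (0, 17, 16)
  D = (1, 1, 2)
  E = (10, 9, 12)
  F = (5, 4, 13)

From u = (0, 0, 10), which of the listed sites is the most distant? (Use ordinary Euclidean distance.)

Since √ is increasing, it suffices to compare squared distances:
|uA|² = 256 + 100 + 1 = 357
|uB|² = 64 + 4 + 9 = 77
|uC|² = 0 + 289 + 36 = 325
|uD|² = 1 + 1 + 64 = 66
|uE|² = 100 + 81 + 4 = 185
|uF|² = 25 + 16 + 9 = 50
The largest is to A.

A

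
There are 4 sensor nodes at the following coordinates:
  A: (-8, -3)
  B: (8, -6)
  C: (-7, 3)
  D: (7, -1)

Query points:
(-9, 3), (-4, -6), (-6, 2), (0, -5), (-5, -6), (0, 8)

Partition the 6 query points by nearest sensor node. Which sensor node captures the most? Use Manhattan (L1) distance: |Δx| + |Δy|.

C

(-9, 3) — d to each: A:7, B:26, C:2, D:20 → nearest is C
(-4, -6) — d to each: A:7, B:12, C:12, D:16 → nearest is A
(-6, 2) — d to each: A:7, B:22, C:2, D:16 → nearest is C
(0, -5) — d to each: A:10, B:9, C:15, D:11 → nearest is B
(-5, -6) — d to each: A:6, B:13, C:11, D:17 → nearest is A
(0, 8) — d to each: A:19, B:22, C:12, D:16 → nearest is C
Tally — A:2, B:1, C:3. C captures the most (3).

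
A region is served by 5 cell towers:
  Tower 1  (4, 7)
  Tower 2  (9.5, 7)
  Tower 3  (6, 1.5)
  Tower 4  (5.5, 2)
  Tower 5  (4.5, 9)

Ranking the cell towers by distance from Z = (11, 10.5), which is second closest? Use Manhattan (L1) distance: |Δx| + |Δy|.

d(Z, Tower 1) = |11−4| + |10.5−7| = 7 + 3.5 = 10.5
d(Z, Tower 2) = |11−9.5| + |10.5−7| = 1.5 + 3.5 = 5
d(Z, Tower 3) = |11−6| + |10.5−1.5| = 5 + 9 = 14
d(Z, Tower 4) = |11−5.5| + |10.5−2| = 5.5 + 8.5 = 14
d(Z, Tower 5) = |11−4.5| + |10.5−9| = 6.5 + 1.5 = 8
Sorted ascending: Tower 2, Tower 5, Tower 1, … — the second-nearest is Tower 5.

Tower 5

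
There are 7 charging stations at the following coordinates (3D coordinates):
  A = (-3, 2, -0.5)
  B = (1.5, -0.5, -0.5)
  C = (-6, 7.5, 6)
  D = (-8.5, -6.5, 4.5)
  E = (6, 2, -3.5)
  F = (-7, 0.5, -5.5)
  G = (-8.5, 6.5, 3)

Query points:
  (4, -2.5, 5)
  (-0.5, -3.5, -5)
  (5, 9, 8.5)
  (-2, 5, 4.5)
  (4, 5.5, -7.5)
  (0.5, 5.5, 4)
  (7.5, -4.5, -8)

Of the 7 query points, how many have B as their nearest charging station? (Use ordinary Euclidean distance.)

2

(4, -2.5, 5) — d² to each: A:99.5, B:40.5, C:201, D:172.5, E:96.5, F:240.25, G:241.25 → nearest is B
(-0.5, -3.5, -5) — d² to each: A:56.75, B:33.25, C:272.25, D:163.25, E:74.75, F:58.5, G:228 → nearest is B
(5, 9, 8.5) — d² to each: A:194, B:183.5, C:129.5, D:438.5, E:194, F:412.25, G:218.75 → nearest is C
(-2, 5, 4.5) — d² to each: A:35, B:67.5, C:24.5, D:174.5, E:137, F:145.25, G:46.75 → nearest is C
(4, 5.5, -7.5) — d² to each: A:110.25, B:91.25, C:286.25, D:444.25, E:32.25, F:150, G:267.5 → nearest is E
(0.5, 5.5, 4) — d² to each: A:44.75, B:57.25, C:50.25, D:225.25, E:98.75, F:171.5, G:83 → nearest is A
(7.5, -4.5, -8) — d² to each: A:208.75, B:108.25, C:522.25, D:416.25, E:64.75, F:241.5, G:498 → nearest is E
2 of the 7 points have B as nearest.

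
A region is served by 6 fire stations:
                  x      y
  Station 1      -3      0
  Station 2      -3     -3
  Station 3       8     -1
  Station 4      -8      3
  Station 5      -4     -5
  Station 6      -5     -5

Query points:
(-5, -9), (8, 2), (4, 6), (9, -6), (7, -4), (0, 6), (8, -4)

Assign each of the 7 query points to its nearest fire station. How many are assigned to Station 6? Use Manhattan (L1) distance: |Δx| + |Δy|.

(-5, -9) — d to each: Station 1:11, Station 2:8, Station 3:21, Station 4:15, Station 5:5, Station 6:4 → nearest is Station 6
(8, 2) — d to each: Station 1:13, Station 2:16, Station 3:3, Station 4:17, Station 5:19, Station 6:20 → nearest is Station 3
(4, 6) — d to each: Station 1:13, Station 2:16, Station 3:11, Station 4:15, Station 5:19, Station 6:20 → nearest is Station 3
(9, -6) — d to each: Station 1:18, Station 2:15, Station 3:6, Station 4:26, Station 5:14, Station 6:15 → nearest is Station 3
(7, -4) — d to each: Station 1:14, Station 2:11, Station 3:4, Station 4:22, Station 5:12, Station 6:13 → nearest is Station 3
(0, 6) — d to each: Station 1:9, Station 2:12, Station 3:15, Station 4:11, Station 5:15, Station 6:16 → nearest is Station 1
(8, -4) — d to each: Station 1:15, Station 2:12, Station 3:3, Station 4:23, Station 5:13, Station 6:14 → nearest is Station 3
1 of the 7 points has Station 6 as nearest.

1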